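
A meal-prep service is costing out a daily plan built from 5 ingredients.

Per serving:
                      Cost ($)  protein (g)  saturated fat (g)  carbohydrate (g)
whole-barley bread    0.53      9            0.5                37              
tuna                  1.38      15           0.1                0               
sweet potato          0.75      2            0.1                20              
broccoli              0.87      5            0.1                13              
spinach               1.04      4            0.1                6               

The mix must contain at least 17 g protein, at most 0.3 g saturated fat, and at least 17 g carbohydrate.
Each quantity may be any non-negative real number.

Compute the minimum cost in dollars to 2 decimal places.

Set it up as a linear program. Let x1 = servings of whole-barley bread, x2 = servings of tuna, x3 = servings of sweet potato, x4 = servings of broccoli, x5 = servings of spinach.
min 0.53x1 + 1.38x2 + 0.75x3 + 0.87x4 + 1.04x5 subject to:
  9x1 + 15x2 + 2x3 + 5x4 + 4x5 ≥ 17   (protein)
  0.5x1 + 0.1x2 + 0.1x3 + 0.1x4 + 0.1x5 ≤ 0.3   (saturated fat)
  37x1 + 20x3 + 13x4 + 6x5 ≥ 17   (carbohydrate)
  x1, x2, x3, x4, x5 ≥ 0.
The cheapest feasible vertex uses only whole-barley bread, tuna, sweet potato; broccoli, spinach are not used. Binding constraints: protein, saturated fat, carbohydrate.
So whole-barley bread = 0.4041 servings, tuna = 0.8772 servings, sweet potato = 0.1025 servings.
Total cost: 0.53·0.4041 + 1.38·0.8772 + 0.75·0.1025 = 1.5016.

$1.50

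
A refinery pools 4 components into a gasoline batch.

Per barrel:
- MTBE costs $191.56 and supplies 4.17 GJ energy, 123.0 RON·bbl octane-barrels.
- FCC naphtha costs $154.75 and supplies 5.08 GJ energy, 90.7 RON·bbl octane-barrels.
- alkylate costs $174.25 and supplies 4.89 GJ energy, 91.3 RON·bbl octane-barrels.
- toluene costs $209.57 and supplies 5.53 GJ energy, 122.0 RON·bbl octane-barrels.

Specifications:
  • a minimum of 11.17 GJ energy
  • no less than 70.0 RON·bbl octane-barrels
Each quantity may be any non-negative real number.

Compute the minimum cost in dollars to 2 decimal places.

$340.27

Set it up as a linear program. Let x1 = barrels of MTBE, x2 = barrels of FCC naphtha, x3 = barrels of alkylate, x4 = barrels of toluene.
min 191.56x1 + 154.75x2 + 174.25x3 + 209.57x4 subject to:
  4.17x1 + 5.08x2 + 4.89x3 + 5.53x4 ≥ 11.17   (energy)
  123x1 + 90.7x2 + 91.3x3 + 122x4 ≥ 70   (octane-barrels)
  x1, x2, x3, x4 ≥ 0.
At the optimum only FCC naphtha is positive (MTBE, alkylate, toluene = 0). There the energy constraint is tight.
That vertex is x2 = 2.19882.
Cost = 154.75·2.19882 = 340.2674.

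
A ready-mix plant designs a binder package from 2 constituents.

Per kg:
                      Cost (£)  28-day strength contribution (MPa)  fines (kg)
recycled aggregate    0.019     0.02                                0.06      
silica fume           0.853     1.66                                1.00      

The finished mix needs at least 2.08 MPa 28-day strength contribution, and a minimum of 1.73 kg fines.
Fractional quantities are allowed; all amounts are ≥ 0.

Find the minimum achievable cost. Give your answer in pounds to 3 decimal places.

£1.156

Let x1 = kg of recycled aggregate, x2 = kg of silica fume.
Minimise 0.019x1 + 0.853x2 with:
  0.02x1 + 1.66x2 ≥ 2.08   (28-day strength contribution)
  0.06x1 + 1x2 ≥ 1.73   (fines)
  x1, x2 ≥ 0.
Both inputs are positive at the optimum. Binding constraints: 28-day strength contribution and fines.
Solving gives x1 = 9.9472, x2 = 1.1332.
Objective = 0.019·9.9472 + 0.853·1.1332 = 1.15562.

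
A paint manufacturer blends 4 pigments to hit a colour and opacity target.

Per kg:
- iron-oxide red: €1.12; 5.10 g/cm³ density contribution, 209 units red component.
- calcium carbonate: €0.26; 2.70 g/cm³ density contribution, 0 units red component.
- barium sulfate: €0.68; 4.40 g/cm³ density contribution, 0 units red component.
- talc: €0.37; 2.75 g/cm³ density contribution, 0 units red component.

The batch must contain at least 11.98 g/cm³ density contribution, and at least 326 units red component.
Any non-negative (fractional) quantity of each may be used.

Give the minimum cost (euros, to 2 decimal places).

€2.13

Let x1 = kg of iron-oxide red, x2 = kg of calcium carbonate, x3 = kg of barium sulfate, x4 = kg of talc.
Minimize 1.12x1 + 0.26x2 + 0.68x3 + 0.37x4 s.t.:
  5.1x1 + 2.7x2 + 4.4x3 + 2.75x4 ≥ 11.98   (density contribution)
  209x1 ≥ 326   (red component)
  x1, x2, x3, x4 ≥ 0.
The optimal basis is {iron-oxide red, calcium carbonate}; barium sulfate, talc drop out. The density contribution and red component requirements are met with equality.
Optimal quantities: iron-oxide red = 1.56 kg, calcium carbonate = 1.491 kg.
Objective = 1.12·1.56 + 0.26·1.491 = 2.1349.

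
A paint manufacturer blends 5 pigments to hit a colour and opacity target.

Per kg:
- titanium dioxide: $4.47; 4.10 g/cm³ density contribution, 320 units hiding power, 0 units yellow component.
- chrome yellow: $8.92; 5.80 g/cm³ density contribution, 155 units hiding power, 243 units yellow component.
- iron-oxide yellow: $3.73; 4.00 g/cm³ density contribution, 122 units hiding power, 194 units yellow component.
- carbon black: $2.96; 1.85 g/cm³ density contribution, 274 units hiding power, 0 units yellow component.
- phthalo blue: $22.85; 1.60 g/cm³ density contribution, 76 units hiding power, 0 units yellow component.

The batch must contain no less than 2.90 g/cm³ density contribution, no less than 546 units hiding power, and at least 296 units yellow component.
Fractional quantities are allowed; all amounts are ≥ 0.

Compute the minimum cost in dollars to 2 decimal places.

Let x1 = kg of titanium dioxide, x2 = kg of chrome yellow, x3 = kg of iron-oxide yellow, x4 = kg of carbon black, x5 = kg of phthalo blue.
Minimize 4.47x1 + 8.92x2 + 3.73x3 + 2.96x4 + 22.85x5 subject to:
  4.1x1 + 5.8x2 + 4x3 + 1.85x4 + 1.6x5 ≥ 2.9   (density contribution)
  320x1 + 155x2 + 122x3 + 274x4 + 76x5 ≥ 546   (hiding power)
  243x2 + 194x3 ≥ 296   (yellow component)
  x1, x2, x3, x4, x5 ≥ 0.
At the optimum only iron-oxide yellow, carbon black are positive (titanium dioxide, chrome yellow, phthalo blue = 0). Binding constraints: hiding power and yellow component.
That vertex is x3 = 1.526, x4 = 1.313.
Cost = 3.73·1.526 + 2.96·1.313 = 9.5785.

$9.58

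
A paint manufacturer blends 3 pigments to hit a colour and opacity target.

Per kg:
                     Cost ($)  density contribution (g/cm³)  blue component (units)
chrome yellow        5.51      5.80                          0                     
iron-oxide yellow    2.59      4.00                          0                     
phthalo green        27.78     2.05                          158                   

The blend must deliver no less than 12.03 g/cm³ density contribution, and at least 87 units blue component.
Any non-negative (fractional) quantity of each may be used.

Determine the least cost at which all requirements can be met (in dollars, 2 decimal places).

$22.36

Let x1 = kg of chrome yellow, x2 = kg of iron-oxide yellow, x3 = kg of phthalo green.
min 5.51x1 + 2.59x2 + 27.78x3 subject to:
  5.8x1 + 4x2 + 2.05x3 ≥ 12.03   (density contribution)
  158x3 ≥ 87   (blue component)
  x1, x2, x3 ≥ 0.
The cheapest feasible vertex uses only iron-oxide yellow, phthalo green; chrome yellow is not used. There the density contribution and blue component constraints are tight.
Solving gives x2 = 2.7253, x3 = 0.55063.
Hence cost = 2.59·2.7253 + 27.78·0.55063 = $22.35503.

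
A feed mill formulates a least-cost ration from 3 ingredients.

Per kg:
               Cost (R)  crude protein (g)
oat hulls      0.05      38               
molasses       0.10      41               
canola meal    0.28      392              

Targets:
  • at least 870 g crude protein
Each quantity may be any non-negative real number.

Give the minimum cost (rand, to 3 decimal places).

Set it up as a linear program. Let x1 = kg of oat hulls, x2 = kg of molasses, x3 = kg of canola meal.
Minimise 0.05x1 + 0.1x2 + 0.28x3 with:
  38x1 + 41x2 + 392x3 ≥ 870   (crude protein)
  x1, x2, x3 ≥ 0.
The optimal basis is {canola meal}; oat hulls, molasses drop out. Binding constraint: crude protein.
So canola meal = 2.219 kg.
Cost = 0.28·2.219 = 0.62132.

R0.621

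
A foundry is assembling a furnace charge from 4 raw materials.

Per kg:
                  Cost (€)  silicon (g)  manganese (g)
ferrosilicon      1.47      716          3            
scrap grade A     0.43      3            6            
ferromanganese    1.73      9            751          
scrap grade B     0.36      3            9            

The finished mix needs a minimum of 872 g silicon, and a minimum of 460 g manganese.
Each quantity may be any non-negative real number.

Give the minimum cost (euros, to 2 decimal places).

Let x1 = kg of ferrosilicon, x2 = kg of scrap grade A, x3 = kg of ferromanganese, x4 = kg of scrap grade B.
Minimize 1.47x1 + 0.43x2 + 1.73x3 + 0.36x4 s.t.:
  716x1 + 3x2 + 9x3 + 3x4 ≥ 872   (silicon)
  3x1 + 6x2 + 751x3 + 9x4 ≥ 460   (manganese)
  x1, x2, x3, x4 ≥ 0.
At the optimum only ferrosilicon, ferromanganese are positive (scrap grade A, scrap grade B = 0). There the silicon and manganese constraints are tight.
Optimal quantities: ferrosilicon = 1.21 kg, ferromanganese = 0.6077 kg.
Cost = 1.47·1.21 + 1.73·0.6077 = 2.8300.

€2.83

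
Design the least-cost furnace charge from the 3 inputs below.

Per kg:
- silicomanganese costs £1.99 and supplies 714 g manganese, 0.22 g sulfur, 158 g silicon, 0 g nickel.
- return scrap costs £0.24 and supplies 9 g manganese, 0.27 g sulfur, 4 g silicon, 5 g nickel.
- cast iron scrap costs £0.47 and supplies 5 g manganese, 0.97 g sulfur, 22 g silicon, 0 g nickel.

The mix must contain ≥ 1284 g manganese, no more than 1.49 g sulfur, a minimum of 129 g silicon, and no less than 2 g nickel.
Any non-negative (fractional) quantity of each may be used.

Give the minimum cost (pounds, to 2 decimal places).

Set it up as a linear program. Let x1 = kg of silicomanganese, x2 = kg of return scrap, x3 = kg of cast iron scrap.
Minimize 1.99x1 + 0.24x2 + 0.47x3 s.t.:
  714x1 + 9x2 + 5x3 ≥ 1284   (manganese)
  0.22x1 + 0.27x2 + 0.97x3 ≤ 1.49   (sulfur)
  158x1 + 4x2 + 22x3 ≥ 129   (silicon)
  5x2 ≥ 2   (nickel)
  x1, x2, x3 ≥ 0.
At the optimum only silicomanganese, return scrap are positive (cast iron scrap = 0). There the manganese and nickel constraints are tight.
So silicomanganese = 1.793 kg, return scrap = 0.4 kg.
Cost = 1.99·1.793 + 0.24·0.4 = 3.6641.

£3.66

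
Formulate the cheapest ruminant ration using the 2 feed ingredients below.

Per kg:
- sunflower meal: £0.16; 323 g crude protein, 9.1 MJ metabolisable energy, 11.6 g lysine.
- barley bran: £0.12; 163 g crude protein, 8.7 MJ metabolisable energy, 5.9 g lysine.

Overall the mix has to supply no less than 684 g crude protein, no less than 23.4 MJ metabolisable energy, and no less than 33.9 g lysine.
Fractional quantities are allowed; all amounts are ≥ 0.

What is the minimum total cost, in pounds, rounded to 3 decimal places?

£0.468

Let x1 = kg of sunflower meal, x2 = kg of barley bran.
Minimize 0.16x1 + 0.12x2 subject to:
  323x1 + 163x2 ≥ 684   (crude protein)
  9.1x1 + 8.7x2 ≥ 23.4   (metabolisable energy)
  11.6x1 + 5.9x2 ≥ 33.9   (lysine)
  x1, x2 ≥ 0.
The minimum-cost mix takes nothing from barley bran — only sunflower meal. Binding constraint: lysine.
Optimal quantities: sunflower meal = 2.922 kg.
Objective = 0.16·2.922 = 0.46752.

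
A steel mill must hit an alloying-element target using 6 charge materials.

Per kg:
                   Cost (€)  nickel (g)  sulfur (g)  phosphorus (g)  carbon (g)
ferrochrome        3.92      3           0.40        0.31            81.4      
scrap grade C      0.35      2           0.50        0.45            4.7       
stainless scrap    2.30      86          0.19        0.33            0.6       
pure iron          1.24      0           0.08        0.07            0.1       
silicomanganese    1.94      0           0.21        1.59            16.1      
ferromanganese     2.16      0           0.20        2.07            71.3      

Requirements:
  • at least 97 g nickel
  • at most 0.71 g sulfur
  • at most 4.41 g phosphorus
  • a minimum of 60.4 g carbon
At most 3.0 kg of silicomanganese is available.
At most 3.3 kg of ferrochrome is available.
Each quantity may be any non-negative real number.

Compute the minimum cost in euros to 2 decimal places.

€4.40

Let x1 = kg of ferrochrome, x2 = kg of scrap grade C, x3 = kg of stainless scrap, x4 = kg of pure iron, x5 = kg of silicomanganese, x6 = kg of ferromanganese.
min 3.92x1 + 0.35x2 + 2.3x3 + 1.24x4 + 1.94x5 + 2.16x6 s.t.:
  3x1 + 2x2 + 86x3 ≥ 97   (nickel)
  0.4x1 + 0.5x2 + 0.19x3 + 0.08x4 + 0.21x5 + 0.2x6 ≤ 0.71   (sulfur)
  0.31x1 + 0.45x2 + 0.33x3 + 0.07x4 + 1.59x5 + 2.07x6 ≤ 4.41   (phosphorus)
  81.4x1 + 4.7x2 + 0.6x3 + 0.1x4 + 16.1x5 + 71.3x6 ≥ 60.4   (carbon)
  x5 ≤ 3
  x1 ≤ 3.3
  x1, x2, x3, x4, x5, x6 ≥ 0.
The minimum-cost mix takes nothing from ferrochrome, scrap grade C, pure iron, silicomanganese — only stainless scrap, ferromanganese. The nickel and carbon requirements are met with equality.
That vertex is x3 = 1.128, x6 = 0.8376.
Cost = 2.3·1.128 + 2.16·0.8376 = 4.4036.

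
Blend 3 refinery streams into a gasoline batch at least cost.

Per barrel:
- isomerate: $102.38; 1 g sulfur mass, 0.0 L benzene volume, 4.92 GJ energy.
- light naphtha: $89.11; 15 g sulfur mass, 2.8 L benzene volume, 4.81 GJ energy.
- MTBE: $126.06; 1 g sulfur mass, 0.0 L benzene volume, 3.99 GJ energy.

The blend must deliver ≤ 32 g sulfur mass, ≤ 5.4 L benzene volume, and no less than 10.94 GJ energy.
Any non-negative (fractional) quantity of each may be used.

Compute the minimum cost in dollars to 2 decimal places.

$206.47

Set it up as a linear program. Let x1 = barrels of isomerate, x2 = barrels of light naphtha, x3 = barrels of MTBE.
Minimise 102.38x1 + 89.11x2 + 126.06x3 s.t.:
  1x1 + 15x2 + 1x3 ≤ 32   (sulfur mass)
  2.8x2 ≤ 5.4   (benzene volume)
  4.92x1 + 4.81x2 + 3.99x3 ≥ 10.94   (energy)
  x1, x2, x3 ≥ 0.
The cheapest feasible vertex uses only isomerate, light naphtha; MTBE is not used. There the benzene volume and energy constraints are tight.
Solving gives x1 = 0.33812, x2 = 1.9286.
Objective = 102.38·0.33812 + 89.11·1.9286 = 206.4743.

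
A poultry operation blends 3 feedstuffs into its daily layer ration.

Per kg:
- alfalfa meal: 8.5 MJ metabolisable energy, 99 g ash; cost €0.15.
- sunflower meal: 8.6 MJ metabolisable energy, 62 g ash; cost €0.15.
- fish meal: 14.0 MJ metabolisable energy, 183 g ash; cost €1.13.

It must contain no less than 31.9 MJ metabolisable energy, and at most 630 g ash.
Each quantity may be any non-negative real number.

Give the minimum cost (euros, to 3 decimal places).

Let x1 = kg of alfalfa meal, x2 = kg of sunflower meal, x3 = kg of fish meal.
Minimize 0.15x1 + 0.15x2 + 1.13x3 with:
  8.5x1 + 8.6x2 + 14x3 ≥ 31.9   (metabolisable energy)
  99x1 + 62x2 + 183x3 ≤ 630   (ash)
  x1, x2, x3 ≥ 0.
The optimal basis is {sunflower meal}; alfalfa meal, fish meal drop out. Binding constraint: metabolisable energy.
Optimal quantities: sunflower meal = 3.709 kg.
Total cost: 0.15·3.709 = 0.55635.

€0.556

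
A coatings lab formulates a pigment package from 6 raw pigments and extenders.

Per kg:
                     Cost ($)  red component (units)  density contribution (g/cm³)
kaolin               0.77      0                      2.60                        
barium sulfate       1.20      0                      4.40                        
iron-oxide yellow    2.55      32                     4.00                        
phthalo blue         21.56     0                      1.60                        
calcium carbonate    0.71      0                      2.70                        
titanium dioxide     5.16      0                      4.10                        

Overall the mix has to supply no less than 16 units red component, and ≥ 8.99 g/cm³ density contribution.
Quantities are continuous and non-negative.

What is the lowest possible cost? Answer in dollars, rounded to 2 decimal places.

$3.11

Treat it as an LP. Let x1 = kg of kaolin, x2 = kg of barium sulfate, x3 = kg of iron-oxide yellow, x4 = kg of phthalo blue, x5 = kg of calcium carbonate, x6 = kg of titanium dioxide.
min 0.77x1 + 1.2x2 + 2.55x3 + 21.56x4 + 0.71x5 + 5.16x6 subject to:
  32x3 ≥ 16   (red component)
  2.6x1 + 4.4x2 + 4x3 + 1.6x4 + 2.7x5 + 4.1x6 ≥ 8.99   (density contribution)
  x1, x2, x3, x4, x5, x6 ≥ 0.
The cheapest feasible vertex uses only iron-oxide yellow, calcium carbonate; kaolin, barium sulfate, phthalo blue, titanium dioxide are not used. The red component and density contribution requirements are met with equality.
So iron-oxide yellow = 0.5 kg, calcium carbonate = 2.589 kg.
Objective = 2.55·0.5 + 0.71·2.589 = 3.1132.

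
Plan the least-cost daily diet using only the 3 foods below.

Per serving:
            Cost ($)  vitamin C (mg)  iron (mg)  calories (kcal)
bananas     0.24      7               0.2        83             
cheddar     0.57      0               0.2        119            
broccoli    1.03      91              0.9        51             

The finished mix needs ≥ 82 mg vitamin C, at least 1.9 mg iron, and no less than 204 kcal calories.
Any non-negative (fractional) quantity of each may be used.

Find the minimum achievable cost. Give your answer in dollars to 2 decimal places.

$2.19

Let x1 = servings of bananas, x2 = servings of cheddar, x3 = servings of broccoli.
Minimize 0.24x1 + 0.57x2 + 1.03x3 subject to:
  7x1 + 91x3 ≥ 82   (vitamin C)
  0.2x1 + 0.2x2 + 0.9x3 ≥ 1.9   (iron)
  83x1 + 119x2 + 51x3 ≥ 204   (calories)
  x1, x2, x3 ≥ 0.
The minimum-cost mix takes nothing from cheddar — only bananas, broccoli. Binding constraints: iron and calories.
So bananas = 1.344 servings, broccoli = 1.812 servings.
Cost = 0.24·1.344 + 1.03·1.812 = 2.1889.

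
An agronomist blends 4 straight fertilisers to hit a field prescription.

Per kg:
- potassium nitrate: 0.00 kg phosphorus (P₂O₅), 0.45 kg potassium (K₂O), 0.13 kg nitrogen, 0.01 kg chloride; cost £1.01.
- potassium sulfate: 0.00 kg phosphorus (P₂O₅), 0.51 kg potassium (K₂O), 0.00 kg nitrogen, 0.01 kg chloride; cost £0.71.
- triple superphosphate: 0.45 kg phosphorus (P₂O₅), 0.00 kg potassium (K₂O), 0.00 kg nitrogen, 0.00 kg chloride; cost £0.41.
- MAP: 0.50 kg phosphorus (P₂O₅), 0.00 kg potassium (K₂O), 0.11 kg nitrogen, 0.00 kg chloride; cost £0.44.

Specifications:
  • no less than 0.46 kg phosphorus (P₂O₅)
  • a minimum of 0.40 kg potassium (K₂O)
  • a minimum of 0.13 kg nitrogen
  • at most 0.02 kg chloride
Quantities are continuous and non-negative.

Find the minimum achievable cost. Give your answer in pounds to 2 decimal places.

£1.05

Let x1 = kg of potassium nitrate, x2 = kg of potassium sulfate, x3 = kg of triple superphosphate, x4 = kg of MAP.
Minimize 1.01x1 + 0.71x2 + 0.41x3 + 0.44x4 subject to:
  0.45x3 + 0.5x4 ≥ 0.46   (phosphorus (P₂O₅))
  0.45x1 + 0.51x2 ≥ 0.4   (potassium (K₂O))
  0.13x1 + 0.11x4 ≥ 0.13   (nitrogen)
  0.01x1 + 0.01x2 ≤ 0.02   (chloride)
  x1, x2, x3, x4 ≥ 0.
The cheapest feasible vertex uses only potassium nitrate, potassium sulfate, MAP; triple superphosphate is not used. The phosphorus (P₂O₅), potassium (K₂O), nitrogen requirements are met with equality.
So potassium nitrate = 0.2215 kg, potassium sulfate = 0.5888 kg, MAP = 0.92 kg.
Objective = 1.01·0.2215 + 0.71·0.5888 + 0.44·0.92 = 1.0466.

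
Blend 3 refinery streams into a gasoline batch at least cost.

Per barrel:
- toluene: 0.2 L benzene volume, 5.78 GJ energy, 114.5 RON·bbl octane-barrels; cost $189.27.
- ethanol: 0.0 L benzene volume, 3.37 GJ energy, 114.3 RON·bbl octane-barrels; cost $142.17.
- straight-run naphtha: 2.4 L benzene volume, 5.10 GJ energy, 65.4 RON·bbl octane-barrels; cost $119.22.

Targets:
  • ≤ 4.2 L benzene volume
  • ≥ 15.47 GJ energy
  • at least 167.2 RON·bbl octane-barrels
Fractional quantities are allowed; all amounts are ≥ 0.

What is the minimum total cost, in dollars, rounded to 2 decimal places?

Set it up as a linear program. Let x1 = barrels of toluene, x2 = barrels of ethanol, x3 = barrels of straight-run naphtha.
min 189.27x1 + 142.17x2 + 119.22x3 with:
  0.2x1 + 2.4x3 ≤ 4.2   (benzene volume)
  5.78x1 + 3.37x2 + 5.1x3 ≥ 15.47   (energy)
  114.5x1 + 114.3x2 + 65.4x3 ≥ 167.2   (octane-barrels)
  x1, x2, x3 ≥ 0.
The cheapest feasible vertex uses only toluene, straight-run naphtha; ethanol is not used. Binding constraints: benzene volume and energy.
That vertex is x1 = 1.22222, x3 = 1.64815.
Total cost: 189.27·1.22222 + 119.22·1.64815 = 427.8220.

$427.82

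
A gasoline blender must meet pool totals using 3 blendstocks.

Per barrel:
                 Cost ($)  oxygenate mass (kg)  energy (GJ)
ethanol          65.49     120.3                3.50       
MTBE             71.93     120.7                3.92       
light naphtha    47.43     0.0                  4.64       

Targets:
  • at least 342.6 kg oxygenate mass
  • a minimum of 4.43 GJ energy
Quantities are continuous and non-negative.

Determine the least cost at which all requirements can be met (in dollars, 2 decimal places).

This is a linear program. Let x1 = barrels of ethanol, x2 = barrels of MTBE, x3 = barrels of light naphtha.
min 65.49x1 + 71.93x2 + 47.43x3 s.t.:
  120.3x1 + 120.7x2 ≥ 342.6   (oxygenate mass)
  3.5x1 + 3.92x2 + 4.64x3 ≥ 4.43   (energy)
  x1, x2, x3 ≥ 0.
The optimal basis is {ethanol}; MTBE, light naphtha drop out. Binding constraint: oxygenate mass.
Optimal quantities: ethanol = 2.8479 barrels.
Cost = 65.49·2.8479 = 186.5090.

$186.51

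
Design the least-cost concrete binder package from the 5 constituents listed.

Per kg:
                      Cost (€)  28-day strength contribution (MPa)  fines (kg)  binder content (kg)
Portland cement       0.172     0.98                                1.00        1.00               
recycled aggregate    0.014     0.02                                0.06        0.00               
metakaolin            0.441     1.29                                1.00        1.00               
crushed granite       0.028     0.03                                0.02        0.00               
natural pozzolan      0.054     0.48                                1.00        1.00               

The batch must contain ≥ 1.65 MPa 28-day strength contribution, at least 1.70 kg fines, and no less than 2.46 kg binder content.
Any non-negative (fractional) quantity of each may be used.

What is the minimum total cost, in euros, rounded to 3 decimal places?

€0.186

Let x1 = kg of Portland cement, x2 = kg of recycled aggregate, x3 = kg of metakaolin, x4 = kg of crushed granite, x5 = kg of natural pozzolan.
Minimise 0.172x1 + 0.014x2 + 0.441x3 + 0.028x4 + 0.054x5 s.t.:
  0.98x1 + 0.02x2 + 1.29x3 + 0.03x4 + 0.48x5 ≥ 1.65   (28-day strength contribution)
  1x1 + 0.06x2 + 1x3 + 0.02x4 + 1x5 ≥ 1.7   (fines)
  1x1 + 1x3 + 1x5 ≥ 2.46   (binder content)
  x1, x2, x3, x4, x5 ≥ 0.
The optimal basis is {natural pozzolan}; Portland cement, recycled aggregate, metakaolin, crushed granite drop out. The 28-day strength contribution requirement is met with equality.
Solving gives x5 = 3.438.
Total cost: 0.054·3.438 = 0.18565.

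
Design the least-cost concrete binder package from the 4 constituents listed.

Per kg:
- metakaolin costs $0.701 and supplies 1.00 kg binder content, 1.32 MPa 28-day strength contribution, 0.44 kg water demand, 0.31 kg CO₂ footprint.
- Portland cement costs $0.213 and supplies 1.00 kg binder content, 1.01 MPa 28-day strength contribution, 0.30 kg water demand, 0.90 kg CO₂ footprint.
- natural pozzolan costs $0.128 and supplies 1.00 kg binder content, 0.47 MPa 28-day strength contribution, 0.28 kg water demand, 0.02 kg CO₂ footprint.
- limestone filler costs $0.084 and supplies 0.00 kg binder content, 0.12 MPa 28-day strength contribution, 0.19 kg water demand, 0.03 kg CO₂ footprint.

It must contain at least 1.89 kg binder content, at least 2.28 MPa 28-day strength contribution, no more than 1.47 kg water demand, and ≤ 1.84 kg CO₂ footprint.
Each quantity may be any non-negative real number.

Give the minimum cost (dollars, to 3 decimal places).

Set it up as a linear program. Let x1 = kg of metakaolin, x2 = kg of Portland cement, x3 = kg of natural pozzolan, x4 = kg of limestone filler.
Minimize 0.701x1 + 0.213x2 + 0.128x3 + 0.084x4 s.t.:
  1x1 + 1x2 + 1x3 ≥ 1.89   (binder content)
  1.32x1 + 1.01x2 + 0.47x3 + 0.12x4 ≥ 2.28   (28-day strength contribution)
  0.44x1 + 0.3x2 + 0.28x3 + 0.19x4 ≤ 1.47   (water demand)
  0.31x1 + 0.9x2 + 0.02x3 + 0.03x4 ≤ 1.84   (CO₂ footprint)
  x1, x2, x3, x4 ≥ 0.
The minimum-cost mix takes nothing from metakaolin, limestone filler — only Portland cement, natural pozzolan. The 28-day strength contribution and CO₂ footprint requirements are met with equality.
That vertex is x2 = 2.034, x3 = 0.4806.
Hence cost = 0.213·2.034 + 0.128·0.4806 = $0.49476.

$0.495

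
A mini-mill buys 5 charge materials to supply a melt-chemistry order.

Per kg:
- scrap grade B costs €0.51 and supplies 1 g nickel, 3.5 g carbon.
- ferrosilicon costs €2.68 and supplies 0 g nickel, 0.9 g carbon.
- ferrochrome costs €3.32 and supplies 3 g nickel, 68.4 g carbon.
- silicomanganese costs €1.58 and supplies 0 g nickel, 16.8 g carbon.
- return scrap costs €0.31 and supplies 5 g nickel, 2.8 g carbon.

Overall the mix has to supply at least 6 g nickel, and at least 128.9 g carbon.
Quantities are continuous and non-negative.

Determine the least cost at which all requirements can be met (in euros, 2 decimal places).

This is a linear program. Let x1 = kg of scrap grade B, x2 = kg of ferrosilicon, x3 = kg of ferrochrome, x4 = kg of silicomanganese, x5 = kg of return scrap.
Minimize 0.51x1 + 2.68x2 + 3.32x3 + 1.58x4 + 0.31x5 with:
  1x1 + 3x3 + 5x5 ≥ 6   (nickel)
  3.5x1 + 0.9x2 + 68.4x3 + 16.8x4 + 2.8x5 ≥ 128.9   (carbon)
  x1, x2, x3, x4, x5 ≥ 0.
The cheapest feasible vertex uses only ferrochrome, return scrap; scrap grade B, ferrosilicon, silicomanganese are not used. There the nickel and carbon constraints are tight.
Optimal quantities: ferrochrome = 1.882 kg, return scrap = 0.07104 kg.
Objective = 3.32·1.882 + 0.31·0.07104 = 6.2703.

€6.27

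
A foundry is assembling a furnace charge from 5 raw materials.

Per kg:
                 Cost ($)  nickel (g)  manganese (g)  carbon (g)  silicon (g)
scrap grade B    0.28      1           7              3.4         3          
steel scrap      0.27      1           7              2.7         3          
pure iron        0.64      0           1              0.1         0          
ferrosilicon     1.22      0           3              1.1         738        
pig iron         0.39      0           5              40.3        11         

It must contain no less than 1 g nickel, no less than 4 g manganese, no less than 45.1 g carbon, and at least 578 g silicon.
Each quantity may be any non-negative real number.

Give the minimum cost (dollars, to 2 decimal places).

This is a linear program. Let x1 = kg of scrap grade B, x2 = kg of steel scrap, x3 = kg of pure iron, x4 = kg of ferrosilicon, x5 = kg of pig iron.
Minimise 0.28x1 + 0.27x2 + 0.64x3 + 1.22x4 + 0.39x5 with:
  1x1 + 1x2 ≥ 1   (nickel)
  7x1 + 7x2 + 1x3 + 3x4 + 5x5 ≥ 4   (manganese)
  3.4x1 + 2.7x2 + 0.1x3 + 1.1x4 + 40.3x5 ≥ 45.1   (carbon)
  3x1 + 3x2 + 738x4 + 11x5 ≥ 578   (silicon)
  x1, x2, x3, x4, x5 ≥ 0.
The cheapest feasible vertex uses only steel scrap, ferrosilicon, pig iron; scrap grade B, pure iron are not used. There the nickel, carbon, silicon constraints are tight.
Optimal quantities: steel scrap = 1 kg, ferrosilicon = 0.7638 kg, pig iron = 1.031 kg.
Total cost: 0.27·1 + 1.22·0.7638 + 0.39·1.031 = 1.6039.

$1.60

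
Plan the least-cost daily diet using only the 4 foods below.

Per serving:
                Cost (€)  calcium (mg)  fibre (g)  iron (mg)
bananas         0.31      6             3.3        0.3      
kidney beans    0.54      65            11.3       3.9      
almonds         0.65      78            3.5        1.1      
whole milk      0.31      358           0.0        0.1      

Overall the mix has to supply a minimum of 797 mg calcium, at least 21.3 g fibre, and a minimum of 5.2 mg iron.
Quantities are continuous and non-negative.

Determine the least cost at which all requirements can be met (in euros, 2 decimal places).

€1.60

Let x1 = servings of bananas, x2 = servings of kidney beans, x3 = servings of almonds, x4 = servings of whole milk.
Minimise 0.31x1 + 0.54x2 + 0.65x3 + 0.31x4 s.t.:
  6x1 + 65x2 + 78x3 + 358x4 ≥ 797   (calcium)
  3.3x1 + 11.3x2 + 3.5x3 ≥ 21.3   (fibre)
  0.3x1 + 3.9x2 + 1.1x3 + 0.1x4 ≥ 5.2   (iron)
  x1, x2, x3, x4 ≥ 0.
The cheapest feasible vertex uses only kidney beans, whole milk; bananas, almonds are not used. There the calcium and fibre constraints are tight.
That vertex is x2 = 1.885, x4 = 1.884.
Hence cost = 0.54·1.885 + 0.31·1.884 = €1.6019.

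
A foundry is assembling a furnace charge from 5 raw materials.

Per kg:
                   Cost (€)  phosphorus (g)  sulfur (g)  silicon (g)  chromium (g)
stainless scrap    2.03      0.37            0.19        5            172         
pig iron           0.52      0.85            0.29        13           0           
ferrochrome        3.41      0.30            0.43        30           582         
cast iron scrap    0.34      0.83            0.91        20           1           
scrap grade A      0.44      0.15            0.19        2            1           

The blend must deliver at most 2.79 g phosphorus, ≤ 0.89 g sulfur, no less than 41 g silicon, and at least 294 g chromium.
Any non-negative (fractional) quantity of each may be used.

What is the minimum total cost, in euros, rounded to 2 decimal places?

€2.66

Set it up as a linear program. Let x1 = kg of stainless scrap, x2 = kg of pig iron, x3 = kg of ferrochrome, x4 = kg of cast iron scrap, x5 = kg of scrap grade A.
min 2.03x1 + 0.52x2 + 3.41x3 + 0.34x4 + 0.44x5 s.t.:
  0.37x1 + 0.85x2 + 0.3x3 + 0.83x4 + 0.15x5 ≤ 2.79   (phosphorus)
  0.19x1 + 0.29x2 + 0.43x3 + 0.91x4 + 0.19x5 ≤ 0.89   (sulfur)
  5x1 + 13x2 + 30x3 + 20x4 + 2x5 ≥ 41   (silicon)
  172x1 + 582x3 + 1x4 + 1x5 ≥ 294   (chromium)
  x1, x2, x3, x4, x5 ≥ 0.
The cheapest feasible vertex uses only pig iron, ferrochrome, cast iron scrap; stainless scrap, scrap grade A are not used. Binding constraints: sulfur, silicon, chromium.
So pig iron = 1.67 kg, ferrochrome = 0.5048 kg, cast iron scrap = 0.2073 kg.
Objective = 0.52·1.67 + 3.41·0.5048 + 0.34·0.2073 = 2.6603.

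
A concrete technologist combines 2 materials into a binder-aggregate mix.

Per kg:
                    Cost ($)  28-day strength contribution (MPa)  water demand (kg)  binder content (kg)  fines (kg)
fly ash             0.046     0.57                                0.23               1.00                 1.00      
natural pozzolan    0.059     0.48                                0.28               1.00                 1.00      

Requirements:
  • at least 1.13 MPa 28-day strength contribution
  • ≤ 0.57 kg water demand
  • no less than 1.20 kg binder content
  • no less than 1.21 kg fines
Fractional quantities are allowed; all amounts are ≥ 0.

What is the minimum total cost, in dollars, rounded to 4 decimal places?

Let x1 = kg of fly ash, x2 = kg of natural pozzolan.
Minimize 0.046x1 + 0.059x2 subject to:
  0.57x1 + 0.48x2 ≥ 1.13   (28-day strength contribution)
  0.23x1 + 0.28x2 ≤ 0.57   (water demand)
  1x1 + 1x2 ≥ 1.2   (binder content)
  1x1 + 1x2 ≥ 1.21   (fines)
  x1, x2 ≥ 0.
The optimal basis is {fly ash}; natural pozzolan drops out. The 28-day strength contribution requirement is met with equality.
Optimal quantities: fly ash = 1.982 kg.
Cost = 0.046·1.982 = 0.091172.

$0.0912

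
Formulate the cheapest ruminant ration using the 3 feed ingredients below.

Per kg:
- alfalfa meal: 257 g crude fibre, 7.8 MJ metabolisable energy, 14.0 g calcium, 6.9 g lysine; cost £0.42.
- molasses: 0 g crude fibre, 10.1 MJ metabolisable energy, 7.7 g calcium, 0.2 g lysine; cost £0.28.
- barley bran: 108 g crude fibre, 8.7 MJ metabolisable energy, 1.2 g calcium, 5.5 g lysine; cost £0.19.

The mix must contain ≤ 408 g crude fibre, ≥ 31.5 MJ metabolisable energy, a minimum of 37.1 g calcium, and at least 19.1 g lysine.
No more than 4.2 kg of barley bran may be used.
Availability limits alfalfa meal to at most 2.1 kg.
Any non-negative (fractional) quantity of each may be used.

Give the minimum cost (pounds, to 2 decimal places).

Let x1 = kg of alfalfa meal, x2 = kg of molasses, x3 = kg of barley bran.
Minimize 0.42x1 + 0.28x2 + 0.19x3 with:
  257x1 + 108x3 ≤ 408   (crude fibre)
  7.8x1 + 10.1x2 + 8.7x3 ≥ 31.5   (metabolisable energy)
  14x1 + 7.7x2 + 1.2x3 ≥ 37.1   (calcium)
  6.9x1 + 0.2x2 + 5.5x3 ≥ 19.1   (lysine)
  x3 ≤ 4.2
  x1 ≤ 2.1
  x1, x2, x3 ≥ 0.
All 3 inputs are positive at the optimum. There the crude fibre, calcium, lysine constraints are tight.
So alfalfa meal = 0.3896 kg, molasses = 3.666 kg, barley bran = 2.851 kg.
Total cost: 0.42·0.3896 + 0.28·3.666 + 0.19·2.851 = 1.7318.

£1.73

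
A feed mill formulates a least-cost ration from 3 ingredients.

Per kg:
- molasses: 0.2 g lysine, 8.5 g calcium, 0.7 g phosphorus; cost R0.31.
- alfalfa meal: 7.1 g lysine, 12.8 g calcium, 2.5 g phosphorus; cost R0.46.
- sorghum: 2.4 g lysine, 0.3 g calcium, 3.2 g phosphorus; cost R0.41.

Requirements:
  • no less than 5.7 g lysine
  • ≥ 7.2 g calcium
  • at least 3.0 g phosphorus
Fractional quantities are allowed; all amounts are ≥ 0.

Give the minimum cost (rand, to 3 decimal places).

Let x1 = kg of molasses, x2 = kg of alfalfa meal, x3 = kg of sorghum.
min 0.31x1 + 0.46x2 + 0.41x3 s.t.:
  0.2x1 + 7.1x2 + 2.4x3 ≥ 5.7   (lysine)
  8.5x1 + 12.8x2 + 0.3x3 ≥ 7.2   (calcium)
  0.7x1 + 2.5x2 + 3.2x3 ≥ 3   (phosphorus)
  x1, x2, x3 ≥ 0.
At the optimum only alfalfa meal, sorghum are positive (molasses = 0). There the lysine and phosphorus constraints are tight.
Optimal quantities: alfalfa meal = 0.6603 kg, sorghum = 0.4217 kg.
Cost = 0.46·0.6603 + 0.41·0.4217 = 0.47664.

R0.477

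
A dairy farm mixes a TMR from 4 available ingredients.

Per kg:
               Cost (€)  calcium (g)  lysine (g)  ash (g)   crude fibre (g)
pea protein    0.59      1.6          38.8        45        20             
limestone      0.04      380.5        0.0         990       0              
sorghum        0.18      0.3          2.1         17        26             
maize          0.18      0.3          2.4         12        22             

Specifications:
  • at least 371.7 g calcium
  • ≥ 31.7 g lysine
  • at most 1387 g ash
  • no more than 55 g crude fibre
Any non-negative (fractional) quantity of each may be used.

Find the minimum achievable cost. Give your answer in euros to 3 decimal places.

€0.521

Let x1 = kg of pea protein, x2 = kg of limestone, x3 = kg of sorghum, x4 = kg of maize.
Minimize 0.59x1 + 0.04x2 + 0.18x3 + 0.18x4 subject to:
  1.6x1 + 380.5x2 + 0.3x3 + 0.3x4 ≥ 371.7   (calcium)
  38.8x1 + 2.1x3 + 2.4x4 ≥ 31.7   (lysine)
  45x1 + 990x2 + 17x3 + 12x4 ≤ 1387   (ash)
  20x1 + 26x3 + 22x4 ≤ 55   (crude fibre)
  x1, x2, x3, x4 ≥ 0.
The cheapest feasible vertex uses only pea protein, limestone; sorghum, maize are not used. Binding constraints: calcium and lysine.
Optimal quantities: pea protein = 0.817 kg, limestone = 0.9734 kg.
Total cost: 0.59·0.817 + 0.04·0.9734 = 0.52097.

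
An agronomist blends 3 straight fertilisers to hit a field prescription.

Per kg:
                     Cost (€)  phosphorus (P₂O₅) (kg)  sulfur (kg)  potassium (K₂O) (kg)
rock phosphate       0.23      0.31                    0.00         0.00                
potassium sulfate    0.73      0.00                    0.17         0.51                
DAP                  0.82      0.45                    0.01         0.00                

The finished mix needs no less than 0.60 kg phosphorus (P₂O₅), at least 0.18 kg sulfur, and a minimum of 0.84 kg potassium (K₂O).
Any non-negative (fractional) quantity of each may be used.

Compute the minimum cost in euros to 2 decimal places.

Let x1 = kg of rock phosphate, x2 = kg of potassium sulfate, x3 = kg of DAP.
Minimize 0.23x1 + 0.73x2 + 0.82x3 with:
  0.31x1 + 0.45x3 ≥ 0.6   (phosphorus (P₂O₅))
  0.17x2 + 0.01x3 ≥ 0.18   (sulfur)
  0.51x2 ≥ 0.84   (potassium (K₂O))
  x1, x2, x3 ≥ 0.
At the optimum only rock phosphate, potassium sulfate are positive (DAP = 0). Binding constraints: phosphorus (P₂O₅) and potassium (K₂O).
Solving gives x1 = 1.935, x2 = 1.647.
Cost = 0.23·1.935 + 0.73·1.647 = 1.6474.

€1.65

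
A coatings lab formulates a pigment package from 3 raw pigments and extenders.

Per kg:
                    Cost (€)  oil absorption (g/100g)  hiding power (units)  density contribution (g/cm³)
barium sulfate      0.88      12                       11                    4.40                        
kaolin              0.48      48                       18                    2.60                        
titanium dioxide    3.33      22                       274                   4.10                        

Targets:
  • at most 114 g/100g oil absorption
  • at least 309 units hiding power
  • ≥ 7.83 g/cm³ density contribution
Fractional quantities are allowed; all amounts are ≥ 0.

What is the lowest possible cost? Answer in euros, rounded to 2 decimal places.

This is a linear program. Let x1 = kg of barium sulfate, x2 = kg of kaolin, x3 = kg of titanium dioxide.
Minimize 0.88x1 + 0.48x2 + 3.33x3 s.t.:
  12x1 + 48x2 + 22x3 ≤ 114   (oil absorption)
  11x1 + 18x2 + 274x3 ≥ 309   (hiding power)
  4.4x1 + 2.6x2 + 4.1x3 ≥ 7.83   (density contribution)
  x1, x2, x3 ≥ 0.
The optimal basis is {kaolin, titanium dioxide}; barium sulfate drops out. The hiding power and density contribution requirements are met with equality.
Optimal quantities: kaolin = 1.376 kg, titanium dioxide = 1.037 kg.
Hence cost = 0.48·1.376 + 3.33·1.037 = €4.1137.

€4.11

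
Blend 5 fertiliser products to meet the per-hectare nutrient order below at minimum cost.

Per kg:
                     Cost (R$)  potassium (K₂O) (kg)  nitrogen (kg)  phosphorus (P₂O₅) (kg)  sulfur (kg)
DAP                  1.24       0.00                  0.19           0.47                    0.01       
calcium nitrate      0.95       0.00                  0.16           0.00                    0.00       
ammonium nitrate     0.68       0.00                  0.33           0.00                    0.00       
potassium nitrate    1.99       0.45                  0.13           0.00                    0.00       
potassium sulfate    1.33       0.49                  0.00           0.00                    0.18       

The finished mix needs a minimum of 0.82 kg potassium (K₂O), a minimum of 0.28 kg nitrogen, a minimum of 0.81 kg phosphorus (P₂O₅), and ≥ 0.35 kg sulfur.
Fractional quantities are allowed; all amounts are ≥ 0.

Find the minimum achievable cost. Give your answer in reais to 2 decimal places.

Let x1 = kg of DAP, x2 = kg of calcium nitrate, x3 = kg of ammonium nitrate, x4 = kg of potassium nitrate, x5 = kg of potassium sulfate.
Minimise 1.24x1 + 0.95x2 + 0.68x3 + 1.99x4 + 1.33x5 with:
  0.45x4 + 0.49x5 ≥ 0.82   (potassium (K₂O))
  0.19x1 + 0.16x2 + 0.33x3 + 0.13x4 ≥ 0.28   (nitrogen)
  0.47x1 ≥ 0.81   (phosphorus (P₂O₅))
  0.01x1 + 0.18x5 ≥ 0.35   (sulfur)
  x1, x2, x3, x4, x5 ≥ 0.
The cheapest feasible vertex uses only DAP, potassium sulfate; calcium nitrate, ammonium nitrate, potassium nitrate are not used. There the phosphorus (P₂O₅) and sulfur constraints are tight.
That vertex is x1 = 1.723, x5 = 1.849.
Hence cost = 1.24·1.723 + 1.33·1.849 = R$4.5957.

R$4.60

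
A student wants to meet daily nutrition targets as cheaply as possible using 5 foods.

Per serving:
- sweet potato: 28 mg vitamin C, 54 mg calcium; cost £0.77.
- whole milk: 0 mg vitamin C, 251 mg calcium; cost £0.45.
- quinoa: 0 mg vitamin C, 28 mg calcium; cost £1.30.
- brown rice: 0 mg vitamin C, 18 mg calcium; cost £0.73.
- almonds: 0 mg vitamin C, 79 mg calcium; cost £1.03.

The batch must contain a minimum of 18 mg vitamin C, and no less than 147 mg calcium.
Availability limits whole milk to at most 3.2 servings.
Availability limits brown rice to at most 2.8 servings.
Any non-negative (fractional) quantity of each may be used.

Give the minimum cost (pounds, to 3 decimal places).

Let x1 = servings of sweet potato, x2 = servings of whole milk, x3 = servings of quinoa, x4 = servings of brown rice, x5 = servings of almonds.
Minimize 0.77x1 + 0.45x2 + 1.3x3 + 0.73x4 + 1.03x5 subject to:
  28x1 ≥ 18   (vitamin C)
  54x1 + 251x2 + 28x3 + 18x4 + 79x5 ≥ 147   (calcium)
  x2 ≤ 3.2
  x4 ≤ 2.8
  x1, x2, x3, x4, x5 ≥ 0.
At the optimum only sweet potato, whole milk are positive (quinoa, brown rice, almonds = 0). The vitamin C and calcium requirements are met with equality.
So sweet potato = 0.6429 servings, whole milk = 0.4474 servings.
Total cost: 0.77·0.6429 + 0.45·0.4474 = 0.69636.

£0.696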